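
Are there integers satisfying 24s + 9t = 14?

Step 1: Compute gcd(24, 9).
gcd(24, 9) = 3

Step 2: Check divisibility.
Does 3 divide 14? 14 = 3 x 4 + 2, so no.

By the theorem on linear Diophantine equations, 24s + 9t = 14 has integer solutions if and only if gcd(24, 9) divides 14. Since 3 does not divide 14, no solutions exist.

No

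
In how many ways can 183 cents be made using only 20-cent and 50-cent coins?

We need non-negative integers (x, y) with 20x + 50y = 183.
For each x from 0 to 9, check if (183 - 20x) is a non-negative multiple of 50.
Solutions (x, y): none
Count: 0

0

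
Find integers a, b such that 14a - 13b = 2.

Step 1: Check solvability.
gcd(14, 13) = 1
Since 1 divides 2, solutions exist.

Step 2: Apply extended Euclidean algorithm to find gcd.
We find integers such that 14*x0 + 13*y0 = 1

Step 3: Scale the particular solution.
Multiply by 2/1 = 2:
a = 2, b = 2

Step 4: Verify.
14*(2) - 13*(2) = 2 = 2 ✓

a = 2, b = 2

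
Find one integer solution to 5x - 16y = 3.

Step 1: Check solvability.
gcd(5, 16) = 1
Since 1 divides 3, solutions exist.

Step 2: Apply extended Euclidean algorithm to find gcd.
We find integers such that 5*x0 + 16*y0 = 1

Step 3: Scale the particular solution.
Multiply by 3/1 = 3:
x = -9, y = -3

Step 4: Verify.
5*(-9) - 16*(-3) = 3 = 3 ✓

x = -9, y = -3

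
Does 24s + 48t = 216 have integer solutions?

Step 1: Compute gcd(24, 48).
gcd(24, 48) = 24

Step 2: Check divisibility.
Does 24 divide 216? 216 = 24 x 9, so yes.

By the theorem on linear Diophantine equations, 24s + 48t = 216 has integer solutions if and only if gcd(24, 48) divides 216. Since 24 | 216, solutions exist.

Yes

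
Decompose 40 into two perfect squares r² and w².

We need to find integers r, w > 0 such that r² + w² = 40.
Trying r = 2: w² = 40 - 2² = 40 - 4 = 36
w = 6
Check: 2² + 6² = 4 + 36 = 40 ✓

40 = 2² + 6²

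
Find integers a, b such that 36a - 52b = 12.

Step 1: Check solvability.
gcd(36, 52) = 4
Since 4 divides 12, solutions exist.

Step 2: Apply extended Euclidean algorithm to find gcd.
We find integers such that 36*x0 + 52*y0 = 4

Step 3: Scale the particular solution.
Multiply by 12/4 = 3:
a = 9, b = 6

Step 4: Verify.
36*(9) - 52*(6) = 12 = 12 ✓

a = 9, b = 6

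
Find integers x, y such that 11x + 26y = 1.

Step 1: Check solvability.
gcd(11, 26) = 1
Since 1 divides 1, solutions exist.

Step 2: Apply extended Euclidean algorithm to find gcd.
We find integers such that 11*x0 + 26*y0 = 1

Step 3: Scale the particular solution.
Multiply by 1/1 = 1:
x = -7, y = 3

Step 4: Verify.
11*(-7) + 26*(3) = 1 = 1 ✓

x = -7, y = 3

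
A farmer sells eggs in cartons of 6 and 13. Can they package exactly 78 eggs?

We need non-negative a, b with 6a + 13b = 78.
gcd(6, 13) = 1 divides 78.
Try a = 0: 13b = 78 - 0 = 78, so b = 6.
One way: 0 cartons of 6 and 6 cartons of 13.

Yes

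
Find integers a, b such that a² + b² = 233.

We need to find integers a, b > 0 such that a² + b² = 233.
Trying a = 8: b² = 233 - 8² = 233 - 64 = 169
b = 13
Check: 8² + 13² = 64 + 169 = 233 ✓

233 = 8² + 13²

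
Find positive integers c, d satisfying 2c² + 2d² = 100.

Try small values of c and check whether (100 - 2c²)/2 is a perfect square.
c = 1: 2·1² = 2, so 2d² = 100 - 2 = 98, giving d² = 49, d = 7.
Check: 2·1² + 2·7² = 2 + 98 = 100 ✓

c = 1, d = 7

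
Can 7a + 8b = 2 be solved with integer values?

Step 1: Compute gcd(7, 8).
gcd(7, 8) = 1

Step 2: Check divisibility.
Does 1 divide 2? 2 = 1 x 2, so yes.

By the theorem on linear Diophantine equations, 7a + 8b = 2 has integer solutions if and only if gcd(7, 8) divides 2. Since 1 | 2, solutions exist.

Yes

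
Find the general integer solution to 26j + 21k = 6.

Step 1: Compute gcd(26, 21) = 1.
Since 1 divides 6, solutions exist.

Step 2: Find a particular solution using extended Euclidean algorithm.
We get j₀ = -24, k₀ = 30.
Check: 26*-24 + 21*30 = 6 = 6 ✓

Step 3: Write the general solution.
j = -24 + (21/1)t = -24 + 21t
k = 30 - (26/1)t = 30 - 26t
for any integer t.

j = -24 + 21t, k = 30 - 26t for integer t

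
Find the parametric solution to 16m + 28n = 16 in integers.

Step 1: Compute gcd(16, 28) = 4.
Since 4 divides 16, solutions exist.

Step 2: Find a particular solution using extended Euclidean algorithm.
We get m₀ = 8, n₀ = -4.
Check: 16*8 + 28*-4 = 16 = 16 ✓

Step 3: Write the general solution.
m = 8 + (28/4)t = 8 + 7t
n = -4 - (16/4)t = -4 - 4t
for any integer t.

m = 8 + 7t, n = -4 - 4t for integer t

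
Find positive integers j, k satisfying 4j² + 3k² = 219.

Try small values of j and check whether (219 - 4j²)/3 is a perfect square.
j = 6: 4·6² = 144, so 3k² = 219 - 144 = 75, giving k² = 25, k = 5.
Check: 4·6² + 3·5² = 144 + 75 = 219 ✓

j = 6, k = 5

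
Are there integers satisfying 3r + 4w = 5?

Step 1: Compute gcd(3, 4).
gcd(3, 4) = 1

Step 2: Check divisibility.
Does 1 divide 5? 5 = 1 x 5, so yes.

By the theorem on linear Diophantine equations, 3r + 4w = 5 has integer solutions if and only if gcd(3, 4) divides 5. Since 1 | 5, solutions exist.

Yes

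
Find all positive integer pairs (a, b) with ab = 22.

The positive divisors of 22 are: 1, 2, 11, 22.
Each divisor d gives the pair (d, 22/d):
(1, 22), (2, 11), (11, 2), (22, 1)

(1, 22), (2, 11), (11, 2), (22, 1)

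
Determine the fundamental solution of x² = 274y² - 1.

We need x² = 274y² - 1. Try successive y:
y = 1: x² = 274·1² - 1 = 273, not a perfect square
y = 2: x² = 274·2² - 1 = 1095, not a perfect square
y = 3: x² = 274·3² - 1 = 2465, not a perfect square
...
y = 85: x² = 274·85² - 1 = 1979649 = 1407² ✓
Check: 1407² - 274·85² = 1979649 - 1979650 = -1 ✓

x = 1407, y = 85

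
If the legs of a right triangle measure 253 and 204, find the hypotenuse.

c² = a² + b² = 253² + 204² = 64009 + 41616 = 105625
c = 325

325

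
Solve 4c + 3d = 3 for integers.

Step 1: Check solvability.
gcd(4, 3) = 1
Since 1 divides 3, solutions exist.

Step 2: Apply extended Euclidean algorithm to find gcd.
We find integers such that 4*x0 + 3*y0 = 1

Step 3: Scale the particular solution.
Multiply by 3/1 = 3:
c = 3, d = -3

Step 4: Verify.
4*(3) + 3*(-3) = 3 = 3 ✓

c = 3, d = -3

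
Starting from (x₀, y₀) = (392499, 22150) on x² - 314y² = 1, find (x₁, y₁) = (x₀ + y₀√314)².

Solutions to x² - Dy² = 1 are generated by powers of (x₀ + y₀√D).
The next solution satisfies x₁ + y₁√314 = (x₀ + y₀√314)², giving:
x₁ = x₀² + 314y₀² = 392499² + 314·22150² = 154055465001 + 154055465000 = 308110930001
y₁ = 2x₀y₀ = 2·392499·22150 = 17387705700

Verify: 308110930001² - 314·17387705700² = 94932345186081121860001 - 94932345186081121860000 = 1 ✓

x = 308110930001, y = 17387705700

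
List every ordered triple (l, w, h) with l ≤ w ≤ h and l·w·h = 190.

Iterate l from 1 to ⌊190^(1/3)⌋. For each l dividing 190, iterate w ≥ l with w dividing 190/l, and set h = 190/(l·w).
Triples found (5): (1×1×190), (1×2×95), (1×5×38), (1×10×19), (2×5×19)

(1×1×190), (1×2×95), (1×5×38), (1×10×19), (2×5×19)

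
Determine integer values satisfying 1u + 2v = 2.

Step 1: Check solvability.
gcd(1, 2) = 1
Since 1 divides 2, solutions exist.

Step 2: Apply extended Euclidean algorithm to find gcd.
We find integers such that 1*x0 + 2*y0 = 1

Step 3: Scale the particular solution.
Multiply by 2/1 = 2:
u = 2, v = 0

Step 4: Verify.
1*(2) + 2*(0) = 2 = 2 ✓

u = 2, v = 0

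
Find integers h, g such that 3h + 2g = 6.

Step 1: Check solvability.
gcd(3, 2) = 1
Since 1 divides 6, solutions exist.

Step 2: Apply extended Euclidean algorithm to find gcd.
We find integers such that 3*x0 + 2*y0 = 1

Step 3: Scale the particular solution.
Multiply by 6/1 = 6:
h = 6, g = -6

Step 4: Verify.
3*(6) + 2*(-6) = 6 = 6 ✓

h = 6, g = -6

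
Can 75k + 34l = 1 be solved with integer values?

Step 1: Compute gcd(75, 34).
gcd(75, 34) = 1

Step 2: Check divisibility.
Does 1 divide 1? 1 = 1 x 1, so yes.

By the theorem on linear Diophantine equations, 75k + 34l = 1 has integer solutions if and only if gcd(75, 34) divides 1. Since 1 | 1, solutions exist.

Yes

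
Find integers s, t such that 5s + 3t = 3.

Step 1: Check solvability.
gcd(5, 3) = 1
Since 1 divides 3, solutions exist.

Step 2: Apply extended Euclidean algorithm to find gcd.
We find integers such that 5*x0 + 3*y0 = 1

Step 3: Scale the particular solution.
Multiply by 3/1 = 3:
s = -3, t = 6

Step 4: Verify.
5*(-3) + 3*(6) = 3 = 3 ✓

s = -3, t = 6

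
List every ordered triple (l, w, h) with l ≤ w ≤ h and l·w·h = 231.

Iterate l from 1 to ⌊231^(1/3)⌋. For each l dividing 231, iterate w ≥ l with w dividing 231/l, and set h = 231/(l·w).
Triples found (5): (1×1×231), (1×3×77), (1×7×33), (1×11×21), (3×7×11)

(1×1×231), (1×3×77), (1×7×33), (1×11×21), (3×7×11)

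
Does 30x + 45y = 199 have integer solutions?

Step 1: Compute gcd(30, 45).
gcd(30, 45) = 15

Step 2: Check divisibility.
Does 15 divide 199? 199 = 15 x 13 + 4, so no.

By the theorem on linear Diophantine equations, 30x + 45y = 199 has integer solutions if and only if gcd(30, 45) divides 199. Since 15 does not divide 199, no solutions exist.

No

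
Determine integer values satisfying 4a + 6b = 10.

Step 1: Check solvability.
gcd(4, 6) = 2
Since 2 divides 10, solutions exist.

Step 2: Apply extended Euclidean algorithm to find gcd.
We find integers such that 4*x0 + 6*y0 = 2

Step 3: Scale the particular solution.
Multiply by 10/2 = 5:
a = -5, b = 5

Step 4: Verify.
4*(-5) + 6*(5) = 10 = 10 ✓

a = -5, b = 5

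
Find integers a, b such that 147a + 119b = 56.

Step 1: Check solvability.
gcd(147, 119) = 7
Since 7 divides 56, solutions exist.

Step 2: Apply extended Euclidean algorithm to find gcd.
We find integers such that 147*x0 + 119*y0 = 7

Step 3: Scale the particular solution.
Multiply by 56/7 = 8:
a = -32, b = 40

Step 4: Verify.
147*(-32) + 119*(40) = 56 = 56 ✓

a = -32, b = 40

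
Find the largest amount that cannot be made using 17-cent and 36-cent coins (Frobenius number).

For two coprime denominations a and b, the Frobenius number (largest value not representable as a non-negative combination) is ab - a - b.
Here gcd(17, 36) = 1, so they are coprime.
F(17, 36) = 17·36 - 17 - 36 = 612 - 53 = 559

559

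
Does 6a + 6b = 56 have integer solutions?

Step 1: Compute gcd(6, 6).
gcd(6, 6) = 6

Step 2: Check divisibility.
Does 6 divide 56? 56 = 6 x 9 + 2, so no.

By the theorem on linear Diophantine equations, 6a + 6b = 56 has integer solutions if and only if gcd(6, 6) divides 56. Since 6 does not divide 56, no solutions exist.

No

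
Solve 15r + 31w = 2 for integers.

Step 1: Check solvability.
gcd(15, 31) = 1
Since 1 divides 2, solutions exist.

Step 2: Apply extended Euclidean algorithm to find gcd.
We find integers such that 15*x0 + 31*y0 = 1

Step 3: Scale the particular solution.
Multiply by 2/1 = 2:
r = -4, w = 2

Step 4: Verify.
15*(-4) + 31*(2) = 2 = 2 ✓

r = -4, w = 2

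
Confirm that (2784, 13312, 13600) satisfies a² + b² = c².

Compute a² + b² = 2784² + 13312² = 7750656 + 177209344 = 184960000
Compute c² = 13600² = 184960000
Since 184960000 = 184960000, confirmed.

Yes, it is a Pythagorean triple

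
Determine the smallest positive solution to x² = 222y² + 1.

We seek the smallest positive integers (x, y) with x² - 222y² = 1, i.e., x² = 222y² + 1.
Try successive y values:
y = 1: x² = 222·1² + 1 = 223, not a perfect square
y = 2: x² = 222·2² + 1 = 889, not a perfect square
y = 3: x² = 222·3² + 1 = 1999, not a perfect square
... continuing the search (or via continued fractions) ...
y = 10: x² = 222·10² + 1 = 22201, x = 149 ✓

Verify: 149² - 222·10² = 22201 - 22200 = 1 ✓

x = 149, y = 10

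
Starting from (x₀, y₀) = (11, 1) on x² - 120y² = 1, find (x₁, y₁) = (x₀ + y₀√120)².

Solutions to x² - Dy² = 1 are generated by powers of (x₀ + y₀√D).
The next solution satisfies x₁ + y₁√120 = (x₀ + y₀√120)², giving:
x₁ = x₀² + 120y₀² = 11² + 120·1² = 121 + 120 = 241
y₁ = 2x₀y₀ = 2·11·1 = 22

Verify: 241² - 120·22² = 58081 - 58080 = 1 ✓

x = 241, y = 22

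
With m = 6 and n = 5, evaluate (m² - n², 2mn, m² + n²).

a = m² - n² = 36 - 25 = 11
b = 2mn = 2·6·5 = 60
c = m² + n² = 36 + 25 = 61
Verify: 11² + 60² = 121 + 3600 = 3721 = 61² ✓

(11, 60, 61)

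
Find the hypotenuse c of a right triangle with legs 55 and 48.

c² = a² + b² = 55² + 48² = 3025 + 2304 = 5329
c = sqrt(5329) = 73

73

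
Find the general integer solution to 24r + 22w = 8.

Step 1: Compute gcd(24, 22) = 2.
Since 2 divides 8, solutions exist.

Step 2: Find a particular solution using extended Euclidean algorithm.
We get r₀ = 4, w₀ = -4.
Check: 24*4 + 22*-4 = 8 = 8 ✓

Step 3: Write the general solution.
r = 4 + (22/2)t = 4 + 11t
w = -4 - (24/2)t = -4 - 12t
for any integer t.

r = 4 + 11t, w = -4 - 12t for integer t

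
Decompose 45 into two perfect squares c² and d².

We need to find integers c, d > 0 such that c² + d² = 45.
Trying c = 3: d² = 45 - 3² = 45 - 9 = 36
d = 6
Check: 3² + 6² = 9 + 36 = 45 ✓

45 = 3² + 6²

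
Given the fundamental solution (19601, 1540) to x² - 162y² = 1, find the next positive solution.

Solutions to x² - Dy² = 1 are generated by powers of (x₀ + y₀√D).
The next solution satisfies x₁ + y₁√162 = (x₀ + y₀√162)², giving:
x₁ = x₀² + 162y₀² = 19601² + 162·1540² = 384199201 + 384199200 = 768398401
y₁ = 2x₀y₀ = 2·19601·1540 = 60371080

Verify: 768398401² - 162·60371080² = 590436102659356801 - 590436102659356800 = 1 ✓

x = 768398401, y = 60371080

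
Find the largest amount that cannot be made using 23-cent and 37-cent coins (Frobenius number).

For two coprime denominations a and b, the Frobenius number (largest value not representable as a non-negative combination) is ab - a - b.
Here gcd(23, 37) = 1, so they are coprime.
F(23, 37) = 23·37 - 23 - 37 = 851 - 60 = 791

791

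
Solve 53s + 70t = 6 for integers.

Step 1: Check solvability.
gcd(53, 70) = 1
Since 1 divides 6, solutions exist.

Step 2: Apply extended Euclidean algorithm to find gcd.
We find integers such that 53*x0 + 70*y0 = 1

Step 3: Scale the particular solution.
Multiply by 6/1 = 6:
s = -198, t = 150

Step 4: Verify.
53*(-198) + 70*(150) = 6 = 6 ✓

s = -198, t = 150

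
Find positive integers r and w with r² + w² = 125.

We need to find integers r, w > 0 such that r² + w² = 125.
Trying r = 2: w² = 125 - 2² = 125 - 4 = 121
w = 11
Check: 2² + 11² = 4 + 121 = 125 ✓

125 = 2² + 11²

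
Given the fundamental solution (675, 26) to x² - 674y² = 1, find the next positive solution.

Solutions to x² - Dy² = 1 are generated by powers of (x₀ + y₀√D).
The next solution satisfies x₁ + y₁√674 = (x₀ + y₀√674)², giving:
x₁ = x₀² + 674y₀² = 675² + 674·26² = 455625 + 455624 = 911249
y₁ = 2x₀y₀ = 2·675·26 = 35100

Verify: 911249² - 674·35100² = 830374740001 - 830374740000 = 1 ✓

x = 911249, y = 35100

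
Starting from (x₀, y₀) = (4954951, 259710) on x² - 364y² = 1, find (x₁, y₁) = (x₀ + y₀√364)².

Solutions to x² - Dy² = 1 are generated by powers of (x₀ + y₀√D).
The next solution satisfies x₁ + y₁√364 = (x₀ + y₀√364)², giving:
x₁ = x₀² + 364y₀² = 4954951² + 364·259710² = 24551539412401 + 24551539412400 = 49103078824801
y₁ = 2x₀y₀ = 2·4954951·259710 = 2573700648420

Verify: 49103078824801² - 364·2573700648420² = 2411112350074620355252689601 - 2411112350074620355252689600 = 1 ✓

x = 49103078824801, y = 2573700648420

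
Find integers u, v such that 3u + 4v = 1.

Step 1: Check solvability.
gcd(3, 4) = 1
Since 1 divides 1, solutions exist.

Step 2: Apply extended Euclidean algorithm to find gcd.
We find integers such that 3*x0 + 4*y0 = 1

Step 3: Scale the particular solution.
Multiply by 1/1 = 1:
u = -1, v = 1

Step 4: Verify.
3*(-1) + 4*(1) = 1 = 1 ✓

u = -1, v = 1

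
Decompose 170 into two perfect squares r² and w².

We need to find integers r, w > 0 such that r² + w² = 170.
Trying r = 1: w² = 170 - 1² = 170 - 1 = 169
w = 13
Check: 1² + 13² = 1 + 169 = 170 ✓

170 = 1² + 13²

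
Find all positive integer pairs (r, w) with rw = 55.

The positive divisors of 55 are: 1, 5, 11, 55.
Each divisor d gives the pair (d, 55/d):
(1, 55), (5, 11), (11, 5), (55, 1)

(1, 55), (5, 11), (11, 5), (55, 1)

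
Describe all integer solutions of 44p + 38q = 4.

Step 1: Compute gcd(44, 38) = 2.
Since 2 divides 4, solutions exist.

Step 2: Find a particular solution using extended Euclidean algorithm.
We get p₀ = -12, q₀ = 14.
Check: 44*-12 + 38*14 = 4 = 4 ✓

Step 3: Write the general solution.
p = -12 + (38/2)t = -12 + 19t
q = 14 - (44/2)t = 14 - 22t
for any integer t.

p = -12 + 19t, q = 14 - 22t for integer t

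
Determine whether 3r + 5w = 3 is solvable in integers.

Step 1: Compute gcd(3, 5).
gcd(3, 5) = 1

Step 2: Check divisibility.
Does 1 divide 3? 3 = 1 x 3, so yes.

By the theorem on linear Diophantine equations, 3r + 5w = 3 has integer solutions if and only if gcd(3, 5) divides 3. Since 1 | 3, solutions exist.

Yes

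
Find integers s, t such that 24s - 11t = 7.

Step 1: Check solvability.
gcd(24, 11) = 1
Since 1 divides 7, solutions exist.

Step 2: Apply extended Euclidean algorithm to find gcd.
We find integers such that 24*x0 + 11*y0 = 1

Step 3: Scale the particular solution.
Multiply by 7/1 = 7:
s = -35, t = -77

Step 4: Verify.
24*(-35) - 11*(-77) = 7 = 7 ✓

s = -35, t = -77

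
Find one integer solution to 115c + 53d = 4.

Step 1: Check solvability.
gcd(115, 53) = 1
Since 1 divides 4, solutions exist.

Step 2: Apply extended Euclidean algorithm to find gcd.
We find integers such that 115*x0 + 53*y0 = 1

Step 3: Scale the particular solution.
Multiply by 4/1 = 4:
c = 24, d = -52

Step 4: Verify.
115*(24) + 53*(-52) = 4 = 4 ✓

c = 24, d = -52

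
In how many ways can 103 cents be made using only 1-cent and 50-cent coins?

We need non-negative integers (x, y) with 1x + 50y = 103.
For each x from 0 to 103, check if (103 - 1x) is a non-negative multiple of 50.
Solutions (x, y): (3,2), (53,1), (103,0)
Count: 3

3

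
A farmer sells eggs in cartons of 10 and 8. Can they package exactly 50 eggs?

We need non-negative a, b with 10a + 8b = 50.
gcd(10, 8) = 2 divides 50.
Try a = 1: 8b = 50 - 10 = 40, so b = 5.
One way: 1 cartons of 10 and 5 cartons of 8.

Yes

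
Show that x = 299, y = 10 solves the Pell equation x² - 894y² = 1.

Compute x² = 299² = 89401
Compute 894y² = 894·10² = 894·100 = 89400
x² - 894y² = 89401 - 89400 = 1
Since this equals 1, (299, 10) is a solution.

Yes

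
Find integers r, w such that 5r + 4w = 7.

Step 1: Check solvability.
gcd(5, 4) = 1
Since 1 divides 7, solutions exist.

Step 2: Apply extended Euclidean algorithm to find gcd.
We find integers such that 5*x0 + 4*y0 = 1

Step 3: Scale the particular solution.
Multiply by 7/1 = 7:
r = 7, w = -7

Step 4: Verify.
5*(7) + 4*(-7) = 7 = 7 ✓

r = 7, w = -7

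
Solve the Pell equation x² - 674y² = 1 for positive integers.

We seek the smallest positive integers (x, y) with x² - 674y² = 1, i.e., x² = 674y² + 1.
Try successive y values:
y = 1: x² = 674·1² + 1 = 675, not a perfect square
y = 2: x² = 674·2² + 1 = 2697, not a perfect square
y = 3: x² = 674·3² + 1 = 6067, not a perfect square
... continuing the search (or via continued fractions) ...
y = 26: x² = 674·26² + 1 = 455625, x = 675 ✓

Verify: 675² - 674·26² = 455625 - 455624 = 1 ✓

x = 675, y = 26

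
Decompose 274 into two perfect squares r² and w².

We need to find integers r, w > 0 such that r² + w² = 274.
Trying r = 7: w² = 274 - 7² = 274 - 49 = 225
w = 15
Check: 7² + 15² = 49 + 225 = 274 ✓

274 = 7² + 15²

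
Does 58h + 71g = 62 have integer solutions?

Step 1: Compute gcd(58, 71).
gcd(58, 71) = 1

Step 2: Check divisibility.
Does 1 divide 62? 62 = 1 x 62, so yes.

By the theorem on linear Diophantine equations, 58h + 71g = 62 has integer solutions if and only if gcd(58, 71) divides 62. Since 1 | 62, solutions exist.

Yes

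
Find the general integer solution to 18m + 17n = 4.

Step 1: Compute gcd(18, 17) = 1.
Since 1 divides 4, solutions exist.

Step 2: Find a particular solution using extended Euclidean algorithm.
We get m₀ = 4, n₀ = -4.
Check: 18*4 + 17*-4 = 4 = 4 ✓

Step 3: Write the general solution.
m = 4 + (17/1)t = 4 + 17t
n = -4 - (18/1)t = -4 - 18t
for any integer t.

m = 4 + 17t, n = -4 - 18t for integer t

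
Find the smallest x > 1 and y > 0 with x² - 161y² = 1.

We seek the smallest positive integers (x, y) with x² - 161y² = 1, i.e., x² = 161y² + 1.
Try successive y values:
y = 1: x² = 161·1² + 1 = 162, not a perfect square
y = 2: x² = 161·2² + 1 = 645, not a perfect square
y = 3: x² = 161·3² + 1 = 1450, not a perfect square
... continuing the search (or via continued fractions) ...
y = 928: x² = 161·928² + 1 = 138650625, x = 11775 ✓

Verify: 11775² - 161·928² = 138650625 - 138650624 = 1 ✓

x = 11775, y = 928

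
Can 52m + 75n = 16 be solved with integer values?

Step 1: Compute gcd(52, 75).
gcd(52, 75) = 1

Step 2: Check divisibility.
Does 1 divide 16? 16 = 1 x 16, so yes.

By the theorem on linear Diophantine equations, 52m + 75n = 16 has integer solutions if and only if gcd(52, 75) divides 16. Since 1 | 16, solutions exist.

Yes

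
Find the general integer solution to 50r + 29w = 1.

Step 1: Compute gcd(50, 29) = 1.
Since 1 divides 1, solutions exist.

Step 2: Find a particular solution using extended Euclidean algorithm.
We get r₀ = -11, w₀ = 19.
Check: 50*-11 + 29*19 = 1 = 1 ✓

Step 3: Write the general solution.
r = -11 + (29/1)t = -11 + 29t
w = 19 - (50/1)t = 19 - 50t
for any integer t.

r = -11 + 29t, w = 19 - 50t for integer t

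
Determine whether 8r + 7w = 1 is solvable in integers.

Step 1: Compute gcd(8, 7).
gcd(8, 7) = 1

Step 2: Check divisibility.
Does 1 divide 1? 1 = 1 x 1, so yes.

By the theorem on linear Diophantine equations, 8r + 7w = 1 has integer solutions if and only if gcd(8, 7) divides 1. Since 1 | 1, solutions exist.

Yes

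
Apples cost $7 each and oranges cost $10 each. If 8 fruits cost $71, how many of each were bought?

Let a = apples, o = oranges.
a + o = 8
7a + 10o = 71
Substitute o = 8 - a:
7a + 10(8 - a) = 71
(7 - 10)a = 71 - 80
-3a = -9
a = 3, o = 8 - 3 = 5

Apples: 3, Oranges: 5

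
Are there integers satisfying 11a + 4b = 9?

Step 1: Compute gcd(11, 4).
gcd(11, 4) = 1

Step 2: Check divisibility.
Does 1 divide 9? 9 = 1 x 9, so yes.

By the theorem on linear Diophantine equations, 11a + 4b = 9 has integer solutions if and only if gcd(11, 4) divides 9. Since 1 | 9, solutions exist.

Yes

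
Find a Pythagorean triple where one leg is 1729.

We need the other leg and hypotenuse such that 1729² + x² = c².
Take x = 672, c = 1855: 1729² + 672² = 2989441 + 451584 = 3441025 = 1855² ✓
Triple: (1729, 672, 1855)

(1729, 672, 1855)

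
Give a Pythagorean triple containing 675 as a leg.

We need the other leg and hypotenuse such that 675² + x² = c².
Take x = 52, c = 677: 675² + 52² = 455625 + 2704 = 458329 = 677² ✓
Triple: (675, 52, 677)

(675, 52, 677)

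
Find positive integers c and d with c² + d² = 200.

We need to find integers c, d > 0 such that c² + d² = 200.
Trying c = 2: d² = 200 - 2² = 200 - 4 = 196
d = 14
Check: 2² + 14² = 4 + 196 = 200 ✓

200 = 2² + 14²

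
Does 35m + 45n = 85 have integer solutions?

Step 1: Compute gcd(35, 45).
gcd(35, 45) = 5

Step 2: Check divisibility.
Does 5 divide 85? 85 = 5 x 17, so yes.

By the theorem on linear Diophantine equations, 35m + 45n = 85 has integer solutions if and only if gcd(35, 45) divides 85. Since 5 | 85, solutions exist.

Yes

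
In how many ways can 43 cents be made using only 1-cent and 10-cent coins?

We need non-negative integers (x, y) with 1x + 10y = 43.
For each x from 0 to 43, check if (43 - 1x) is a non-negative multiple of 10.
Solutions (x, y): (3,4), (13,3), (23,2), (33,1), ...
Count: 5

5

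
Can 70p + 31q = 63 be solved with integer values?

Step 1: Compute gcd(70, 31).
gcd(70, 31) = 1

Step 2: Check divisibility.
Does 1 divide 63? 63 = 1 x 63, so yes.

By the theorem on linear Diophantine equations, 70p + 31q = 63 has integer solutions if and only if gcd(70, 31) divides 63. Since 1 | 63, solutions exist.

Yes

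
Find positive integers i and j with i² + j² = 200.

We need to find integers i, j > 0 such that i² + j² = 200.
Trying i = 2: j² = 200 - 2² = 200 - 4 = 196
j = 14
Check: 2² + 14² = 4 + 196 = 200 ✓

200 = 2² + 14²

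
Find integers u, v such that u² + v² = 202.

We need to find integers u, v > 0 such that u² + v² = 202.
Trying u = 9: v² = 202 - 9² = 202 - 81 = 121
v = 11
Check: 9² + 11² = 81 + 121 = 202 ✓

202 = 9² + 11²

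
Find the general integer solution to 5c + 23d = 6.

Step 1: Compute gcd(5, 23) = 1.
Since 1 divides 6, solutions exist.

Step 2: Find a particular solution using extended Euclidean algorithm.
We get c₀ = -54, d₀ = 12.
Check: 5*-54 + 23*12 = 6 = 6 ✓

Step 3: Write the general solution.
c = -54 + (23/1)t = -54 + 23t
d = 12 - (5/1)t = 12 - 5t
for any integer t.

c = -54 + 23t, d = 12 - 5t for integer t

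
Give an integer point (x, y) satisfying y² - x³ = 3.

Try small integer x values and check whether x³ + 3 is a perfect square.
x = 1: x³ + 3 = 1³ + 3 = 1 + 3 = 4
Is 4 a perfect square? 2² = 4 ✓
So (x, y) = (1, 2) is a solution.

x = 1, y = 2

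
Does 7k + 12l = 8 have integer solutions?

Step 1: Compute gcd(7, 12).
gcd(7, 12) = 1

Step 2: Check divisibility.
Does 1 divide 8? 8 = 1 x 8, so yes.

By the theorem on linear Diophantine equations, 7k + 12l = 8 has integer solutions if and only if gcd(7, 12) divides 8. Since 1 | 8, solutions exist.

Yes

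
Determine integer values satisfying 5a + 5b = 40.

Step 1: Check solvability.
gcd(5, 5) = 5
Since 5 divides 40, solutions exist.

Step 2: Apply extended Euclidean algorithm to find gcd.
We find integers such that 5*x0 + 5*y0 = 5

Step 3: Scale the particular solution.
Multiply by 40/5 = 8:
a = 0, b = 8

Step 4: Verify.
5*(0) + 5*(8) = 40 = 40 ✓

a = 0, b = 8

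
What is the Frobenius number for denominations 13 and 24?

For two coprime denominations a and b, the Frobenius number (largest value not representable as a non-negative combination) is ab - a - b.
Here gcd(13, 24) = 1, so they are coprime.
F(13, 24) = 13·24 - 13 - 24 = 312 - 37 = 275

275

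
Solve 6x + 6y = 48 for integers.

Step 1: Check solvability.
gcd(6, 6) = 6
Since 6 divides 48, solutions exist.

Step 2: Apply extended Euclidean algorithm to find gcd.
We find integers such that 6*x0 + 6*y0 = 6

Step 3: Scale the particular solution.
Multiply by 48/6 = 8:
x = 0, y = 8

Step 4: Verify.
6*(0) + 6*(8) = 48 = 48 ✓

x = 0, y = 8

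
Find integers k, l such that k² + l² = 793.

We need to find integers k, l > 0 such that k² + l² = 793.
Trying k = 3: l² = 793 - 3² = 793 - 9 = 784
l = 28
Check: 3² + 28² = 9 + 784 = 793 ✓

793 = 3² + 28²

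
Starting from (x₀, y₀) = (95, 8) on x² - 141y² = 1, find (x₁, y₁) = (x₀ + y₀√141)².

Solutions to x² - Dy² = 1 are generated by powers of (x₀ + y₀√D).
The next solution satisfies x₁ + y₁√141 = (x₀ + y₀√141)², giving:
x₁ = x₀² + 141y₀² = 95² + 141·8² = 9025 + 9024 = 18049
y₁ = 2x₀y₀ = 2·95·8 = 1520

Verify: 18049² - 141·1520² = 325766401 - 325766400 = 1 ✓

x = 18049, y = 1520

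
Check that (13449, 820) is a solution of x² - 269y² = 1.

Compute x² = 13449² = 180875601
Compute 269y² = 269·820² = 269·672400 = 180875600
x² - 269y² = 180875601 - 180875600 = 1
Since this equals 1, (13449, 820) is a solution.

Yes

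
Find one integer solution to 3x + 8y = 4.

Step 1: Check solvability.
gcd(3, 8) = 1
Since 1 divides 4, solutions exist.

Step 2: Apply extended Euclidean algorithm to find gcd.
We find integers such that 3*x0 + 8*y0 = 1

Step 3: Scale the particular solution.
Multiply by 4/1 = 4:
x = 12, y = -4

Step 4: Verify.
3*(12) + 8*(-4) = 4 = 4 ✓

x = 12, y = -4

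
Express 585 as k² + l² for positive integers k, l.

We need to find integers k, l > 0 such that k² + l² = 585.
Trying k = 3: l² = 585 - 3² = 585 - 9 = 576
l = 24
Check: 3² + 24² = 9 + 576 = 585 ✓

585 = 3² + 24²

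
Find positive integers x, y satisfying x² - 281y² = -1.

We need x² = 281y² - 1. Try successive y:
y = 1: x² = 281·1² - 1 = 280, not a perfect square
y = 2: x² = 281·2² - 1 = 1123, not a perfect square
y = 3: x² = 281·3² - 1 = 2528, not a perfect square
...
y = 63445: x² = 281·63445² - 1 = 1131100315024 = 1063532² ✓
Check: 1063532² - 281·63445² = 1131100315024 - 1131100315025 = -1 ✓

x = 1063532, y = 63445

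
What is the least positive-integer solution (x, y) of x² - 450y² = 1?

We seek the smallest positive integers (x, y) with x² - 450y² = 1, i.e., x² = 450y² + 1.
Try successive y values:
y = 1: x² = 450·1² + 1 = 451, not a perfect square
y = 2: x² = 450·2² + 1 = 1801, not a perfect square
y = 3: x² = 450·3² + 1 = 4051, not a perfect square
... continuing the search (or via continued fractions) ...
y = 924: x² = 450·924² + 1 = 384199201, x = 19601 ✓

Verify: 19601² - 450·924² = 384199201 - 384199200 = 1 ✓

x = 19601, y = 924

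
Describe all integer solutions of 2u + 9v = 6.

Step 1: Compute gcd(2, 9) = 1.
Since 1 divides 6, solutions exist.

Step 2: Find a particular solution using extended Euclidean algorithm.
We get u₀ = -24, v₀ = 6.
Check: 2*-24 + 9*6 = 6 = 6 ✓

Step 3: Write the general solution.
u = -24 + (9/1)t = -24 + 9t
v = 6 - (2/1)t = 6 - 2t
for any integer t.

u = -24 + 9t, v = 6 - 2t for integer t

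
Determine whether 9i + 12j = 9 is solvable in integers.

Step 1: Compute gcd(9, 12).
gcd(9, 12) = 3

Step 2: Check divisibility.
Does 3 divide 9? 9 = 3 x 3, so yes.

By the theorem on linear Diophantine equations, 9i + 12j = 9 has integer solutions if and only if gcd(9, 12) divides 9. Since 3 | 9, solutions exist.

Yes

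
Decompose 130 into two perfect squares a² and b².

We need to find integers a, b > 0 such that a² + b² = 130.
Trying a = 3: b² = 130 - 3² = 130 - 9 = 121
b = 11
Check: 3² + 11² = 9 + 121 = 130 ✓

130 = 3² + 11²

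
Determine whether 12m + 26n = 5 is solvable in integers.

Step 1: Compute gcd(12, 26).
gcd(12, 26) = 2

Step 2: Check divisibility.
Does 2 divide 5? 5 = 2 x 2 + 1, so no.

By the theorem on linear Diophantine equations, 12m + 26n = 5 has integer solutions if and only if gcd(12, 26) divides 5. Since 2 does not divide 5, no solutions exist.

No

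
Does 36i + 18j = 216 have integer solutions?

Step 1: Compute gcd(36, 18).
gcd(36, 18) = 18

Step 2: Check divisibility.
Does 18 divide 216? 216 = 18 x 12, so yes.

By the theorem on linear Diophantine equations, 36i + 18j = 216 has integer solutions if and only if gcd(36, 18) divides 216. Since 18 | 216, solutions exist.

Yes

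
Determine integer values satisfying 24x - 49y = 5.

Step 1: Check solvability.
gcd(24, 49) = 1
Since 1 divides 5, solutions exist.

Step 2: Apply extended Euclidean algorithm to find gcd.
We find integers such that 24*x0 + 49*y0 = 1

Step 3: Scale the particular solution.
Multiply by 5/1 = 5:
x = -10, y = -5

Step 4: Verify.
24*(-10) - 49*(-5) = 5 = 5 ✓

x = -10, y = -5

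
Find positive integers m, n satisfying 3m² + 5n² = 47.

Try small values of m and check whether (47 - 3m²)/5 is a perfect square.
m = 3: 3·3² = 27, so 5n² = 47 - 27 = 20, giving n² = 4, n = 2.
Check: 3·3² + 5·2² = 27 + 20 = 47 ✓

m = 3, n = 2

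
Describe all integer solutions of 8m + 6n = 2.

Step 1: Compute gcd(8, 6) = 2.
Since 2 divides 2, solutions exist.

Step 2: Find a particular solution using extended Euclidean algorithm.
We get m₀ = 1, n₀ = -1.
Check: 8*1 + 6*-1 = 2 = 2 ✓

Step 3: Write the general solution.
m = 1 + (6/2)t = 1 + 3t
n = -1 - (8/2)t = -1 - 4t
for any integer t.

m = 1 + 3t, n = -1 - 4t for integer t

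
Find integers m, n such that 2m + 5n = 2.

Step 1: Check solvability.
gcd(2, 5) = 1
Since 1 divides 2, solutions exist.

Step 2: Apply extended Euclidean algorithm to find gcd.
We find integers such that 2*x0 + 5*y0 = 1

Step 3: Scale the particular solution.
Multiply by 2/1 = 2:
m = -4, n = 2

Step 4: Verify.
2*(-4) + 5*(2) = 2 = 2 ✓

m = -4, n = 2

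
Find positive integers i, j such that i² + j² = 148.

Search for i with 148 - i² a perfect square.
i = 2: 148 - 2² = 148 - 4 = 144 = 12² ✓
So i = 2, j = 12.

i = 2, j = 12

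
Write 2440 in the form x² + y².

We need to find integers x, y > 0 such that x² + y² = 2440.
Trying x = 18: y² = 2440 - 18² = 2440 - 324 = 2116
y = 46
Check: 18² + 46² = 324 + 2116 = 2440 ✓

2440 = 18² + 46²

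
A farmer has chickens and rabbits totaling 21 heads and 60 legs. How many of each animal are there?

Let c = chickens, r = rabbits.
Heads: c + r = 21
Legs: 2c + 4r = 60
From the first equation, c = 21 - r. Substitute:
2(21 - r) + 4r = 60
42 + 2r = 60
r = (60 - 42)/2 = 9
c = 21 - 9 = 12

Chickens: 12, Rabbits: 9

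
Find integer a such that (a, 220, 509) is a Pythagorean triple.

a² = c² - b² = 509² - 220² = 259081 - 48400 = 210681
a = sqrt(210681) = 459

459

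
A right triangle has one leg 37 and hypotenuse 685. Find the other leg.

b² = c² - a² = 469225 - 1369 = 467856
b = 684

684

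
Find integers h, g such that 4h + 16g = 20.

Step 1: Check solvability.
gcd(4, 16) = 4
Since 4 divides 20, solutions exist.

Step 2: Apply extended Euclidean algorithm to find gcd.
We find integers such that 4*x0 + 16*y0 = 4

Step 3: Scale the particular solution.
Multiply by 20/4 = 5:
h = 5, g = 0

Step 4: Verify.
4*(5) + 16*(0) = 20 = 20 ✓

h = 5, g = 0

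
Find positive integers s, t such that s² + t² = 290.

Search for s with 290 - s² a perfect square.
s = 1: 290 - 1² = 290 - 1 = 289 = 17² ✓
So s = 1, t = 17.

s = 1, t = 17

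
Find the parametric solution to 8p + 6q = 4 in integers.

Step 1: Compute gcd(8, 6) = 2.
Since 2 divides 4, solutions exist.

Step 2: Find a particular solution using extended Euclidean algorithm.
We get p₀ = 2, q₀ = -2.
Check: 8*2 + 6*-2 = 4 = 4 ✓

Step 3: Write the general solution.
p = 2 + (6/2)t = 2 + 3t
q = -2 - (8/2)t = -2 - 4t
for any integer t.

p = 2 + 3t, q = -2 - 4t for integer t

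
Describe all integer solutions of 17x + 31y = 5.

Step 1: Compute gcd(17, 31) = 1.
Since 1 divides 5, solutions exist.

Step 2: Find a particular solution using extended Euclidean algorithm.
We get x₀ = 55, y₀ = -30.
Check: 17*55 + 31*-30 = 5 = 5 ✓

Step 3: Write the general solution.
x = 55 + (31/1)t = 55 + 31t
y = -30 - (17/1)t = -30 - 17t
for any integer t.

x = 55 + 31t, y = -30 - 17t for integer t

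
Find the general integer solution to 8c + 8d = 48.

Step 1: Compute gcd(8, 8) = 8.
Since 8 divides 48, solutions exist.

Step 2: Find a particular solution using extended Euclidean algorithm.
We get c₀ = 0, d₀ = 6.
Check: 8*0 + 8*6 = 48 = 48 ✓

Step 3: Write the general solution.
c = 0 + (8/8)t = 0 + 1t
d = 6 - (8/8)t = 6 - 1t
for any integer t.

c = 0 + 1t, d = 6 - 1t for integer t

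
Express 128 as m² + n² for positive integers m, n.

We need to find integers m, n > 0 such that m² + n² = 128.
Trying m = 8: n² = 128 - 8² = 128 - 64 = 64
n = 8
Check: 8² + 8² = 64 + 64 = 128 ✓

128 = 8² + 8²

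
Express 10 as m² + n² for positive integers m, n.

We need to find integers m, n > 0 such that m² + n² = 10.
Trying m = 1: n² = 10 - 1² = 10 - 1 = 9
n = 3
Check: 1² + 3² = 1 + 9 = 10 ✓

10 = 1² + 3²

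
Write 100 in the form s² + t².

We need to find integers s, t > 0 such that s² + t² = 100.
Trying s = 6: t² = 100 - 6² = 100 - 36 = 64
t = 8
Check: 6² + 8² = 36 + 64 = 100 ✓

100 = 6² + 8²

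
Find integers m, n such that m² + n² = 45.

We need to find integers m, n > 0 such that m² + n² = 45.
Trying m = 3: n² = 45 - 3² = 45 - 9 = 36
n = 6
Check: 3² + 6² = 9 + 36 = 45 ✓

45 = 3² + 6²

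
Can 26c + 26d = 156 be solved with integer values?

Step 1: Compute gcd(26, 26).
gcd(26, 26) = 26

Step 2: Check divisibility.
Does 26 divide 156? 156 = 26 x 6, so yes.

By the theorem on linear Diophantine equations, 26c + 26d = 156 has integer solutions if and only if gcd(26, 26) divides 156. Since 26 | 156, solutions exist.

Yes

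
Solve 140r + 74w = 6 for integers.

Step 1: Check solvability.
gcd(140, 74) = 2
Since 2 divides 6, solutions exist.

Step 2: Apply extended Euclidean algorithm to find gcd.
We find integers such that 140*x0 + 74*y0 = 2

Step 3: Scale the particular solution.
Multiply by 6/2 = 3:
r = 27, w = -51

Step 4: Verify.
140*(27) + 74*(-51) = 6 = 6 ✓

r = 27, w = -51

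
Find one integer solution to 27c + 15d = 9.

Step 1: Check solvability.
gcd(27, 15) = 3
Since 3 divides 9, solutions exist.

Step 2: Apply extended Euclidean algorithm to find gcd.
We find integers such that 27*x0 + 15*y0 = 3

Step 3: Scale the particular solution.
Multiply by 9/3 = 3:
c = -3, d = 6

Step 4: Verify.
27*(-3) + 15*(6) = 9 = 9 ✓

c = -3, d = 6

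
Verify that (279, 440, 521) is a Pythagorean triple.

Compute a² + b²:
279² + 440² = 77841 + 193600 = 271441
Compute c²:
521² = 271441
Since 271441 = 271441, it is a Pythagorean triple.

Yes, it is a Pythagorean triple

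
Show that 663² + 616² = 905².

Compute a² + b² = 663² + 616² = 439569 + 379456 = 819025
Compute c² = 905² = 819025
Since 819025 = 819025, confirmed.

Yes, it is a Pythagorean triple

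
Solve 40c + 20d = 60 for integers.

Step 1: Check solvability.
gcd(40, 20) = 20
Since 20 divides 60, solutions exist.

Step 2: Apply extended Euclidean algorithm to find gcd.
We find integers such that 40*x0 + 20*y0 = 20

Step 3: Scale the particular solution.
Multiply by 60/20 = 3:
c = 0, d = 3

Step 4: Verify.
40*(0) + 20*(3) = 60 = 60 ✓

c = 0, d = 3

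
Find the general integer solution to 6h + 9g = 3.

Step 1: Compute gcd(6, 9) = 3.
Since 3 divides 3, solutions exist.

Step 2: Find a particular solution using extended Euclidean algorithm.
We get h₀ = -1, g₀ = 1.
Check: 6*-1 + 9*1 = 3 = 3 ✓

Step 3: Write the general solution.
h = -1 + (9/3)t = -1 + 3t
g = 1 - (6/3)t = 1 - 2t
for any integer t.

h = -1 + 3t, g = 1 - 2t for integer t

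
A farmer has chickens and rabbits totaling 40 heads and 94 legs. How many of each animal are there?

Let c = chickens, r = rabbits.
Heads: c + r = 40
Legs: 2c + 4r = 94
From the first equation, c = 40 - r. Substitute:
2(40 - r) + 4r = 94
80 + 2r = 94
r = (94 - 80)/2 = 7
c = 40 - 7 = 33

Chickens: 33, Rabbits: 7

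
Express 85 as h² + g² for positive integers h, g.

We need to find integers h, g > 0 such that h² + g² = 85.
Trying h = 2: g² = 85 - 2² = 85 - 4 = 81
g = 9
Check: 2² + 9² = 4 + 81 = 85 ✓

85 = 2² + 9²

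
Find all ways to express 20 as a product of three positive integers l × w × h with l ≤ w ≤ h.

Iterate l from 1 to ⌊20^(1/3)⌋. For each l dividing 20, iterate w ≥ l with w dividing 20/l, and set h = 20/(l·w).
Triples found (4): (1×1×20), (1×2×10), (1×4×5), (2×2×5)

(1×1×20), (1×2×10), (1×4×5), (2×2×5)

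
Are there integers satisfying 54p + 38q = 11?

Step 1: Compute gcd(54, 38).
gcd(54, 38) = 2

Step 2: Check divisibility.
Does 2 divide 11? 11 = 2 x 5 + 1, so no.

By the theorem on linear Diophantine equations, 54p + 38q = 11 has integer solutions if and only if gcd(54, 38) divides 11. Since 2 does not divide 11, no solutions exist.

No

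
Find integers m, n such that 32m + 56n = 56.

Step 1: Check solvability.
gcd(32, 56) = 8
Since 8 divides 56, solutions exist.

Step 2: Apply extended Euclidean algorithm to find gcd.
We find integers such that 32*x0 + 56*y0 = 8

Step 3: Scale the particular solution.
Multiply by 56/8 = 7:
m = 14, n = -7

Step 4: Verify.
32*(14) + 56*(-7) = 56 = 56 ✓

m = 14, n = -7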